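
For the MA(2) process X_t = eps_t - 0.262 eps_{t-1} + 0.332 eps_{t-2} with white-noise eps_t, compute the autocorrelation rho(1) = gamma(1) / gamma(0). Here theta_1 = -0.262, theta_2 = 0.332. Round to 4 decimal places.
\rho(1) = -0.2960

For an MA(q) process with theta_0 = 1, the autocovariance is
  gamma(k) = sigma^2 * sum_{i=0..q-k} theta_i * theta_{i+k},
and rho(k) = gamma(k) / gamma(0). Sigma^2 cancels.
  numerator   = (1)*(-0.262) + (-0.262)*(0.332) = -0.348984.
  denominator = (1)^2 + (-0.262)^2 + (0.332)^2 = 1.178868.
  rho(1) = -0.348984 / 1.178868 = -0.2960.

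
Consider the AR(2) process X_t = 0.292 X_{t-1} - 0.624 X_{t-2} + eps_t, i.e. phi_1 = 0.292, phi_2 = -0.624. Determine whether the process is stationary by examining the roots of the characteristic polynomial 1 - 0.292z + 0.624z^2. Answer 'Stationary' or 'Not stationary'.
\text{Stationary}

The AR(p) characteristic polynomial is P(z) = 1 - 0.292z + 0.624z^2.
Stationarity requires all roots to lie outside the unit circle, i.e. |z| > 1 for every root.
Set 1 + (-0.292) z + (0.624) z^2 = 0, i.e. a z^2 + b z + c = 0 with a = 0.624, b = -0.292, c = 1.
Discriminant D = b^2 - 4ac = (-0.292)^2 - 4*(0.624)*1 = 0.085264 - (2.496) = -2.410736.
D < 0, so the roots are the complex-conjugate pair z = (-b +/- i sqrt(-D)) / (2a) = 0.234 +/- 1.2441i.
For a conjugate pair |z|^2 = z * conj(z) = (product of roots) = c/a = 1/(0.624) = 1.602564, so |z| = sqrt(1.602564) = 1.2659 for both roots.
Moduli of all roots: 1.2659, 1.2659.
All moduli strictly greater than 1? Yes.
Verdict: Stationary.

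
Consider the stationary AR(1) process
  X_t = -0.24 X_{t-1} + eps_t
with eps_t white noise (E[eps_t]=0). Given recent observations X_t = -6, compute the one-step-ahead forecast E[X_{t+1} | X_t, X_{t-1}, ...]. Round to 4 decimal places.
E[X_{t+1} \mid \mathcal F_t] = 1.4400

For an AR(p) model X_t = c + sum_i phi_i X_{t-i} + eps_t, the
one-step-ahead conditional mean is
  E[X_{t+1} | X_t, ...] = c + sum_i phi_i X_{t+1-i}.
Substitute known values:
  E[X_{t+1} | ...] = (-0.24) * (-6)
                   = 1.4400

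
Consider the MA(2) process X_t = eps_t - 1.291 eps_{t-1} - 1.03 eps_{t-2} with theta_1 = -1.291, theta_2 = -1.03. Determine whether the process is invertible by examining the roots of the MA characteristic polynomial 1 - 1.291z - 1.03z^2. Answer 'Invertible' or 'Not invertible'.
\text{Not invertible}

The MA(q) characteristic polynomial is P(z) = 1 - 1.291z - 1.03z^2.
Invertibility requires all roots to lie outside the unit circle, i.e. |z| > 1 for every root.
Set 1 + (-1.291) z + (-1.03) z^2 = 0, i.e. a z^2 + b z + c = 0 with a = -1.03, b = -1.291, c = 1.
Discriminant D = b^2 - 4ac = (-1.291)^2 - 4*(-1.03)*1 = 1.666681 - (-4.12) = 5.786681.
D >= 0, so the roots are real: z = (-b +/- sqrt(D)) / (2a) = (1.291 +/- 2.405552) / (-2.06).
  z_1 = (1.291 + 2.405552) / (-2.06) = -1.7944,   |z_1| = 1.7944.
  z_2 = (1.291 - 2.405552) / (-2.06) = 0.541,   |z_2| = 0.541.
Moduli of all roots: 1.7944, 0.5410.
All moduli strictly greater than 1? No.
Verdict: Not invertible.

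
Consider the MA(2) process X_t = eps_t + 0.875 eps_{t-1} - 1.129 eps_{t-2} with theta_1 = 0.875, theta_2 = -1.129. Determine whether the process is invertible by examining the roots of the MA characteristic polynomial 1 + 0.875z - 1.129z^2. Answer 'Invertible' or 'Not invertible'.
\text{Not invertible}

The MA(q) characteristic polynomial is P(z) = 1 + 0.875z - 1.129z^2.
Invertibility requires all roots to lie outside the unit circle, i.e. |z| > 1 for every root.
Set 1 + (0.875) z + (-1.129) z^2 = 0, i.e. a z^2 + b z + c = 0 with a = -1.129, b = 0.875, c = 1.
Discriminant D = b^2 - 4ac = (0.875)^2 - 4*(-1.129)*1 = 0.765625 - (-4.516) = 5.281625.
D >= 0, so the roots are real: z = (-b +/- sqrt(D)) / (2a) = (-0.875 +/- 2.298179) / (-2.258).
  z_1 = (-0.875 + 2.298179) / (-2.258) = -0.6303,   |z_1| = 0.6303.
  z_2 = (-0.875 - 2.298179) / (-2.258) = 1.4053,   |z_2| = 1.4053.
Moduli of all roots: 0.6303, 1.4053.
All moduli strictly greater than 1? No.
Verdict: Not invertible.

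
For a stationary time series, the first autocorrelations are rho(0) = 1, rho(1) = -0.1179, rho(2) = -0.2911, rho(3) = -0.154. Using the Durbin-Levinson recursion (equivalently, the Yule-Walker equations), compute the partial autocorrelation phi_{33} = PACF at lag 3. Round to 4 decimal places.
\phi_{33} = -0.2640

The PACF at lag k is phi_{kk}, the last component of the solution
to the Yule-Walker system G_k phi = r_k where
  (G_k)_{ij} = rho(|i - j|), (r_k)_i = rho(i), i,j = 1..k.
Equivalently, Durbin-Levinson gives phi_{kk} iteratively:
  phi_{11} = rho(1)
  phi_{kk} = [rho(k) - sum_{j=1..k-1} phi_{k-1,j} rho(k-j)]
            / [1 - sum_{j=1..k-1} phi_{k-1,j} rho(j)],
  phi_{k,j} = phi_{k-1,j} - phi_{kk} phi_{k-1,k-j},  j = 1..k-1.
Step k = 1:
  phi_11 = rho(1) = -0.1179.
Step k = 2:
  phi_22 = [rho(2) - phi_11 rho(1)] / [1 - phi_11 rho(1)] = [-0.2911 - (-0.1179)(-0.1179)] / [1 - (-0.1179)(-0.1179)]
         = -0.30500041 / 0.98609959 = -0.3093.
  Update: phi_21 = phi_11 - phi_22 phi_11 = -0.1179 - (-0.3093)(-0.1179) = -0.154366.
Step k = 3:
  phi_33 = [rho(3) - phi_21 rho(2) - phi_22 rho(1)] / [1 - phi_21 rho(1) - phi_22 rho(2)]
    numerator   = -0.154 - (-0.154366)(-0.2911) - (-0.3093)(-0.1179) = -0.23540252
    denominator = 1 - (-0.154366)(-0.1179) - (-0.3093)(-0.2911) = 0.89176302
  phi_33 = -0.23540252 / 0.89176302 = -0.264.
Therefore phi_{33} = -0.2640.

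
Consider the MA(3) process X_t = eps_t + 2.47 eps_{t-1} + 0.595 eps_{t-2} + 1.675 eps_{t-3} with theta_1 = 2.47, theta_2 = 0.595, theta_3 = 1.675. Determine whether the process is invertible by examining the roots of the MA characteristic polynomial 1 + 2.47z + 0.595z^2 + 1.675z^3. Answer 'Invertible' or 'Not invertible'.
\text{Not invertible}

The MA(q) characteristic polynomial is P(z) = 1 + 2.47z + 0.595z^2 + 1.675z^3.
Invertibility requires all roots to lie outside the unit circle, i.e. |z| > 1 for every root.
Degree 3: look for a simple real root z0 first, then factor out (1 - z/z0) and solve the remaining quadratic.
Testing z0 = -0.4: P(-0.4) = 1 + (2.47)(-0.4) + (0.595)(-0.4)^2 + (1.675)(-0.4)^3
  = 1 + (-0.988) + (0.0952) + (-0.1072) = 0.  So z_0 = -0.4 is a root, |z_0| = 0.4.
Divide out the factor (1 + 2.5 z) = (1 - z/z0) (since 1/z0 = -2.5):
  P(z) = (1 + 2.5 z)(1 + (-0.03) z + (0.67) z^2)
  [check: z-coef -0.03 - (-2.5) = 2.47; z^2-coef 0.67 - (-2.5)(-0.03) = 0.595; z^3-coef -(-2.5)(0.67) = 1.675.]
Remaining roots from the quadratic factor 1 + (-0.03) z + (0.67) z^2:
  Set 1 + (-0.03) z + (0.67) z^2 = 0, i.e. a z^2 + b z + c = 0 with a = 0.67, b = -0.03, c = 1.
  Discriminant D = b^2 - 4ac = (-0.03)^2 - 4*(0.67)*1 = 0.0009 - (2.68) = -2.6791.
  D < 0, so the roots are the complex-conjugate pair z = (-b +/- i sqrt(-D)) / (2a) = 0.0224 +/- 1.2215i.
  For a conjugate pair |z|^2 = z * conj(z) = (product of roots) = c/a = 1/(0.67) = 1.492537, so |z| = sqrt(1.492537) = 1.2217 for both roots.
Moduli of all roots: 0.4000, 1.2217, 1.2217.
All moduli strictly greater than 1? No.
Verdict: Not invertible.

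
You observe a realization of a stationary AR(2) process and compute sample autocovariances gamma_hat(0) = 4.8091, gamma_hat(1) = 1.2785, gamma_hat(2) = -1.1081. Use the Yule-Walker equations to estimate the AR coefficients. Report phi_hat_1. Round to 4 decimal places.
\hat\phi_{1} = 0.3520

The Yule-Walker equations for an AR(p) process read, in matrix form,
  Gamma_p phi = r_p,   with   (Gamma_p)_{ij} = gamma(|i - j|),
                       (r_p)_i = gamma(i),   i,j = 1..p.
Substitute the sample gammas (Toeplitz matrix and right-hand side of size 2):
  Gamma_p = [[4.8091, 1.2785], [1.2785, 4.8091]]
  r_p     = [1.2785, -1.1081]
Written out:
  4.8091 phi_1 + 1.2785 phi_2 = 1.2785
  1.2785 phi_1 + 4.8091 phi_2 = -1.1081
Solve by Cramer's rule:
  det = gamma(0)^2 - gamma(1)^2 = (4.8091)^2 - (1.2785)^2 = 23.12744281 - 1.63456225 = 21.49288056
  phi_hat_1 = [gamma(1) gamma(0) - gamma(1) gamma(2)] / det = [(1.2785)(4.8091) - (1.2785)(-1.1081)] / 21.49288056 = 7.5651402 / 21.49288056 = 0.352
  phi_hat_2 = [gamma(0) gamma(2) - gamma(1)^2] / det = [(4.8091)(-1.1081) - (1.2785)^2] / 21.49288056 = -6.96352596 / 21.49288056 = -0.324
So phi_hat = [0.3520, -0.3240].
Therefore phi_hat_1 = 0.3520.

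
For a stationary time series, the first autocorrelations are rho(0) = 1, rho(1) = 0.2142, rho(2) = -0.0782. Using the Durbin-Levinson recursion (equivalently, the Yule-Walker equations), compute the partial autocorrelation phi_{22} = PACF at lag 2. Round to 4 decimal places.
\phi_{22} = -0.1300

The PACF at lag k is phi_{kk}, the last component of the solution
to the Yule-Walker system G_k phi = r_k where
  (G_k)_{ij} = rho(|i - j|), (r_k)_i = rho(i), i,j = 1..k.
Equivalently, Durbin-Levinson gives phi_{kk} iteratively:
  phi_{11} = rho(1)
  phi_{kk} = [rho(k) - sum_{j=1..k-1} phi_{k-1,j} rho(k-j)]
            / [1 - sum_{j=1..k-1} phi_{k-1,j} rho(j)],
  phi_{k,j} = phi_{k-1,j} - phi_{kk} phi_{k-1,k-j},  j = 1..k-1.
Step k = 1:
  phi_11 = rho(1) = 0.2142.
Step k = 2:
  phi_22 = [rho(2) - phi_11 rho(1)] / [1 - phi_11 rho(1)] = [-0.0782 - (0.2142)(0.2142)] / [1 - (0.2142)(0.2142)]
         = -0.12408164 / 0.95411836 = -0.13.
Therefore phi_{22} = -0.1300.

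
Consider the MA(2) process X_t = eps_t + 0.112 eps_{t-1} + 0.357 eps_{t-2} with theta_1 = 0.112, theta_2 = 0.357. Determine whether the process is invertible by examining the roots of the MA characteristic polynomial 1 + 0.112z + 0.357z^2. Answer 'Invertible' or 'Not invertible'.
\text{Invertible}

The MA(q) characteristic polynomial is P(z) = 1 + 0.112z + 0.357z^2.
Invertibility requires all roots to lie outside the unit circle, i.e. |z| > 1 for every root.
Set 1 + (0.112) z + (0.357) z^2 = 0, i.e. a z^2 + b z + c = 0 with a = 0.357, b = 0.112, c = 1.
Discriminant D = b^2 - 4ac = (0.112)^2 - 4*(0.357)*1 = 0.012544 - (1.428) = -1.415456.
D < 0, so the roots are the complex-conjugate pair z = (-b +/- i sqrt(-D)) / (2a) = -0.1569 +/- 1.6663i.
For a conjugate pair |z|^2 = z * conj(z) = (product of roots) = c/a = 1/(0.357) = 2.80112, so |z| = sqrt(2.80112) = 1.6737 for both roots.
Moduli of all roots: 1.6737, 1.6737.
All moduli strictly greater than 1? Yes.
Verdict: Invertible.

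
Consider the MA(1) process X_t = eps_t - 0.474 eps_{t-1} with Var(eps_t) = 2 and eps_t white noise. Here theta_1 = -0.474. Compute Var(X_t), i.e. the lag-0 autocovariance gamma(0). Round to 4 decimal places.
\gamma(0) = 2.4494

For an MA(q) process X_t = eps_t + sum_i theta_i eps_{t-i} with
Var(eps_t) = sigma^2, the variance is
  gamma(0) = sigma^2 * (1 + sum_i theta_i^2).
  sum_i theta_i^2 = (-0.474)^2 = 0.224676.
  gamma(0) = 2 * (1 + 0.224676) = 2 * 1.224676 = 2.449352, which rounds to 2.4494.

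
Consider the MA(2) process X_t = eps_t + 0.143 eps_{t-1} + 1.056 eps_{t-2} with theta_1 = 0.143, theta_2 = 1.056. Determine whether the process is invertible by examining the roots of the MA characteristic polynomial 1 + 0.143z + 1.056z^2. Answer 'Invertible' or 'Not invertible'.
\text{Not invertible}

The MA(q) characteristic polynomial is P(z) = 1 + 0.143z + 1.056z^2.
Invertibility requires all roots to lie outside the unit circle, i.e. |z| > 1 for every root.
Set 1 + (0.143) z + (1.056) z^2 = 0, i.e. a z^2 + b z + c = 0 with a = 1.056, b = 0.143, c = 1.
Discriminant D = b^2 - 4ac = (0.143)^2 - 4*(1.056)*1 = 0.020449 - (4.224) = -4.203551.
D < 0, so the roots are the complex-conjugate pair z = (-b +/- i sqrt(-D)) / (2a) = -0.0677 +/- 0.9708i.
For a conjugate pair |z|^2 = z * conj(z) = (product of roots) = c/a = 1/(1.056) = 0.94697, so |z| = sqrt(0.94697) = 0.9731 for both roots.
Moduli of all roots: 0.9731, 0.9731.
All moduli strictly greater than 1? No.
Verdict: Not invertible.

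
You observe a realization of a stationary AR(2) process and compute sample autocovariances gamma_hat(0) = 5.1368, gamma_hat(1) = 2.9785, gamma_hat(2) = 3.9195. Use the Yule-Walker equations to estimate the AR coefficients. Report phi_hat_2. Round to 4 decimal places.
\hat\phi_{2} = 0.6430

The Yule-Walker equations for an AR(p) process read, in matrix form,
  Gamma_p phi = r_p,   with   (Gamma_p)_{ij} = gamma(|i - j|),
                       (r_p)_i = gamma(i),   i,j = 1..p.
Substitute the sample gammas (Toeplitz matrix and right-hand side of size 2):
  Gamma_p = [[5.1368, 2.9785], [2.9785, 5.1368]]
  r_p     = [2.9785, 3.9195]
Written out:
  5.1368 phi_1 + 2.9785 phi_2 = 2.9785
  2.9785 phi_1 + 5.1368 phi_2 = 3.9195
Solve by Cramer's rule:
  det = gamma(0)^2 - gamma(1)^2 = (5.1368)^2 - (2.9785)^2 = 26.38671424 - 8.87146225 = 17.51525199
  phi_hat_1 = [gamma(1) gamma(0) - gamma(1) gamma(2)] / det = [(2.9785)(5.1368) - (2.9785)(3.9195)] / 17.51525199 = 3.62572805 / 17.51525199 = 0.207
  phi_hat_2 = [gamma(0) gamma(2) - gamma(1)^2] / det = [(5.1368)(3.9195) - (2.9785)^2] / 17.51525199 = 11.26222535 / 17.51525199 = 0.643
So phi_hat = [0.2070, 0.6430].
Therefore phi_hat_2 = 0.6430.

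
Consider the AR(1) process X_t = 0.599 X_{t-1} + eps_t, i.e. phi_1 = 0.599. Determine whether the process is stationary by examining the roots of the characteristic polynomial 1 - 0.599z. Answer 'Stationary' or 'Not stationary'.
\text{Stationary}

The AR(p) characteristic polynomial is P(z) = 1 - 0.599z.
Stationarity requires all roots to lie outside the unit circle, i.e. |z| > 1 for every root.
This is linear in z: 1 + (-0.599) z = 0  =>  z = -1/(-0.599) = 1.669449,  |z| = 1.669449.
Moduli of all roots: 1.6694.
All moduli strictly greater than 1? Yes.
Verdict: Stationary.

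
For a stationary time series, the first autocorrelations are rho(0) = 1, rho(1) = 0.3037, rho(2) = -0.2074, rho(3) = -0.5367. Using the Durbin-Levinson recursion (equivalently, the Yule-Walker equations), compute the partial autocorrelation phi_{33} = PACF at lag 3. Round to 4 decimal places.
\phi_{33} = -0.4360

The PACF at lag k is phi_{kk}, the last component of the solution
to the Yule-Walker system G_k phi = r_k where
  (G_k)_{ij} = rho(|i - j|), (r_k)_i = rho(i), i,j = 1..k.
Equivalently, Durbin-Levinson gives phi_{kk} iteratively:
  phi_{11} = rho(1)
  phi_{kk} = [rho(k) - sum_{j=1..k-1} phi_{k-1,j} rho(k-j)]
            / [1 - sum_{j=1..k-1} phi_{k-1,j} rho(j)],
  phi_{k,j} = phi_{k-1,j} - phi_{kk} phi_{k-1,k-j},  j = 1..k-1.
Step k = 1:
  phi_11 = rho(1) = 0.3037.
Step k = 2:
  phi_22 = [rho(2) - phi_11 rho(1)] / [1 - phi_11 rho(1)] = [-0.2074 - (0.3037)(0.3037)] / [1 - (0.3037)(0.3037)]
         = -0.29963369 / 0.90776631 = -0.330078.
  Update: phi_21 = phi_11 - phi_22 phi_11 = 0.3037 - (-0.330078)(0.3037) = 0.403945.
Step k = 3:
  phi_33 = [rho(3) - phi_21 rho(2) - phi_22 rho(1)] / [1 - phi_21 rho(1) - phi_22 rho(2)]
    numerator   = -0.5367 - (0.403945)(-0.2074) - (-0.330078)(0.3037) = -0.35267718
    denominator = 1 - (0.403945)(0.3037) - (-0.330078)(-0.2074) = 0.80886382
  phi_33 = -0.35267718 / 0.80886382 = -0.436.
Therefore phi_{33} = -0.4360.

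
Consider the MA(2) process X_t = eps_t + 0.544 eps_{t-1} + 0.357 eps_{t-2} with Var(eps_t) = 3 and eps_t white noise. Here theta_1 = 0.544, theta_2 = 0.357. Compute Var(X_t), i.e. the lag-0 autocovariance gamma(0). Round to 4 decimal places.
\gamma(0) = 4.2702

For an MA(q) process X_t = eps_t + sum_i theta_i eps_{t-i} with
Var(eps_t) = sigma^2, the variance is
  gamma(0) = sigma^2 * (1 + sum_i theta_i^2).
  sum_i theta_i^2 = (0.544)^2 + (0.357)^2 = 0.295936 + 0.127449 = 0.423385.
  gamma(0) = 3 * (1 + 0.423385) = 3 * 1.423385 = 4.270155, which rounds to 4.2702.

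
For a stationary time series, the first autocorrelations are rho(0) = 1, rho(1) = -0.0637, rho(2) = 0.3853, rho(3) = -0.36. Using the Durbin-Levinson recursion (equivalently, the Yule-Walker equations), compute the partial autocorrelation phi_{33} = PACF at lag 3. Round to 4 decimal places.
\phi_{33} = -0.3770

The PACF at lag k is phi_{kk}, the last component of the solution
to the Yule-Walker system G_k phi = r_k where
  (G_k)_{ij} = rho(|i - j|), (r_k)_i = rho(i), i,j = 1..k.
Equivalently, Durbin-Levinson gives phi_{kk} iteratively:
  phi_{11} = rho(1)
  phi_{kk} = [rho(k) - sum_{j=1..k-1} phi_{k-1,j} rho(k-j)]
            / [1 - sum_{j=1..k-1} phi_{k-1,j} rho(j)],
  phi_{k,j} = phi_{k-1,j} - phi_{kk} phi_{k-1,k-j},  j = 1..k-1.
Step k = 1:
  phi_11 = rho(1) = -0.0637.
Step k = 2:
  phi_22 = [rho(2) - phi_11 rho(1)] / [1 - phi_11 rho(1)] = [0.3853 - (-0.0637)(-0.0637)] / [1 - (-0.0637)(-0.0637)]
         = 0.38124231 / 0.99594231 = 0.382796.
  Update: phi_21 = phi_11 - phi_22 phi_11 = -0.0637 - (0.382796)(-0.0637) = -0.039316.
Step k = 3:
  phi_33 = [rho(3) - phi_21 rho(2) - phi_22 rho(1)] / [1 - phi_21 rho(1) - phi_22 rho(2)]
    numerator   = -0.36 - (-0.039316)(0.3853) - (0.382796)(-0.0637) = -0.3204675
    denominator = 1 - (-0.039316)(-0.0637) - (0.382796)(0.3853) = 0.85000444
  phi_33 = -0.3204675 / 0.85000444 = -0.377.
Therefore phi_{33} = -0.3770.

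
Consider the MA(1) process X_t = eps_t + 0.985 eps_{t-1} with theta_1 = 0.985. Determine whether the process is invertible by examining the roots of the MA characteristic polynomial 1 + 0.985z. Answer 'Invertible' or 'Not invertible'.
\text{Invertible}

The MA(q) characteristic polynomial is P(z) = 1 + 0.985z.
Invertibility requires all roots to lie outside the unit circle, i.e. |z| > 1 for every root.
This is linear in z: 1 + (0.985) z = 0  =>  z = -1/(0.985) = -1.015228,  |z| = 1.015228.
Moduli of all roots: 1.0152.
All moduli strictly greater than 1? Yes.
Verdict: Invertible.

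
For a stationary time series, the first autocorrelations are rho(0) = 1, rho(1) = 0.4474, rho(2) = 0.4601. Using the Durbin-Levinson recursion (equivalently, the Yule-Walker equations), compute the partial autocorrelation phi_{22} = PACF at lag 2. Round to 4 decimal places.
\phi_{22} = 0.3250

The PACF at lag k is phi_{kk}, the last component of the solution
to the Yule-Walker system G_k phi = r_k where
  (G_k)_{ij} = rho(|i - j|), (r_k)_i = rho(i), i,j = 1..k.
Equivalently, Durbin-Levinson gives phi_{kk} iteratively:
  phi_{11} = rho(1)
  phi_{kk} = [rho(k) - sum_{j=1..k-1} phi_{k-1,j} rho(k-j)]
            / [1 - sum_{j=1..k-1} phi_{k-1,j} rho(j)],
  phi_{k,j} = phi_{k-1,j} - phi_{kk} phi_{k-1,k-j},  j = 1..k-1.
Step k = 1:
  phi_11 = rho(1) = 0.4474.
Step k = 2:
  phi_22 = [rho(2) - phi_11 rho(1)] / [1 - phi_11 rho(1)] = [0.4601 - (0.4474)(0.4474)] / [1 - (0.4474)(0.4474)]
         = 0.25993324 / 0.79983324 = 0.325.
Therefore phi_{22} = 0.3250.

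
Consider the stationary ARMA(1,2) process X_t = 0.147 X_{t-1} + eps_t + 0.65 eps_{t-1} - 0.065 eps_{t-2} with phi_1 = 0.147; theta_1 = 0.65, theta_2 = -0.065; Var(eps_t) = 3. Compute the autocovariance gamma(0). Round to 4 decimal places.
\gamma(0) = 4.9140

Multiply the model equation by X_{t-k} and take expectations. With theta_0 = psi_0 = 1 and psi_j the MA(infinity) weights, this gives
  gamma(k) - sum_i phi_i gamma(k-i) = c_k,
  c_k = sigma^2 * sum_{j=k..q} theta_j psi_{j-k}   (c_k = 0 for k > q),
using gamma(-m) = gamma(m).
psi-weights needed (psi_j = theta_j + sum_i phi_i psi_{j-i}):
  psi_1 = theta_1 + phi_1 = 0.65 + (0.147) = 0.797
  psi_2 = theta_2 + phi_1 psi_1 = -0.065 + (0.147)(0.797) = 0.052159
Right-hand sides:
  c_0 = sigma^2 (1 + theta_1 psi_1 + theta_2 psi_2) = 3 * (1 + (0.65)(0.797) + (-0.065)(0.052159)) = 3 * 1.51466 = 4.543979
  c_1 = sigma^2 (theta_1 + theta_2 psi_1) = 3 * (0.65 + (-0.065)(0.797)) = 1.794585
  c_2 = sigma^2 theta_2 = 3 * (-0.065) = -0.195
Equations for k = 0 and k = 1 (AR order 1):
  gamma(0) = phi_1 gamma(1) + c_0
  gamma(1) = phi_1 gamma(0) + c_1
Substituting the second into the first: gamma(0) (1 - phi_1^2) = c_0 + phi_1 c_1, so
  gamma(0) = (c_0 + phi_1 c_1) / (1 - phi_1^2) = (4.543979 + (0.147)(1.794585)) / (1 - (0.147)^2) = 4.807783 / 0.978391 = 4.913969.
Therefore gamma(0) = 4.9140 (to 4 decimal places).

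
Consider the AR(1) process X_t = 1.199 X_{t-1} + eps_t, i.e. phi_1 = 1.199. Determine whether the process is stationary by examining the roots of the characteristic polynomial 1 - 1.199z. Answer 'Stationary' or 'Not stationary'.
\text{Not stationary}

The AR(p) characteristic polynomial is P(z) = 1 - 1.199z.
Stationarity requires all roots to lie outside the unit circle, i.e. |z| > 1 for every root.
This is linear in z: 1 + (-1.199) z = 0  =>  z = -1/(-1.199) = 0.834028,  |z| = 0.834028.
Moduli of all roots: 0.8340.
All moduli strictly greater than 1? No.
Verdict: Not stationary.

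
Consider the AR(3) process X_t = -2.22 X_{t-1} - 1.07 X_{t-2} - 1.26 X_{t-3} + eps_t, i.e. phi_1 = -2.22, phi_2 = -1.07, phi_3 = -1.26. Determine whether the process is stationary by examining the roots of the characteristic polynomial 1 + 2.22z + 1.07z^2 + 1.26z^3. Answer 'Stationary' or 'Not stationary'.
\text{Not stationary}

The AR(p) characteristic polynomial is P(z) = 1 + 2.22z + 1.07z^2 + 1.26z^3.
Stationarity requires all roots to lie outside the unit circle, i.e. |z| > 1 for every root.
Degree 3: look for a simple real root z0 first, then factor out (1 - z/z0) and solve the remaining quadratic.
Testing z0 = -0.5: P(-0.5) = 1 + (2.22)(-0.5) + (1.07)(-0.5)^2 + (1.26)(-0.5)^3
  = 1 + (-1.11) + (0.2675) + (-0.1575) = 0.  So z_0 = -0.5 is a root, |z_0| = 0.5.
Divide out the factor (1 + 2 z) = (1 - z/z0) (since 1/z0 = -2):
  P(z) = (1 + 2 z)(1 + (0.22) z + (0.63) z^2)
  [check: z-coef 0.22 - (-2) = 2.22; z^2-coef 0.63 - (-2)(0.22) = 1.07; z^3-coef -(-2)(0.63) = 1.26.]
Remaining roots from the quadratic factor 1 + (0.22) z + (0.63) z^2:
  Set 1 + (0.22) z + (0.63) z^2 = 0, i.e. a z^2 + b z + c = 0 with a = 0.63, b = 0.22, c = 1.
  Discriminant D = b^2 - 4ac = (0.22)^2 - 4*(0.63)*1 = 0.0484 - (2.52) = -2.4716.
  D < 0, so the roots are the complex-conjugate pair z = (-b +/- i sqrt(-D)) / (2a) = -0.1746 +/- 1.2477i.
  For a conjugate pair |z|^2 = z * conj(z) = (product of roots) = c/a = 1/(0.63) = 1.587302, so |z| = sqrt(1.587302) = 1.2599 for both roots.
Moduli of all roots: 0.5000, 1.2599, 1.2599.
All moduli strictly greater than 1? No.
Verdict: Not stationary.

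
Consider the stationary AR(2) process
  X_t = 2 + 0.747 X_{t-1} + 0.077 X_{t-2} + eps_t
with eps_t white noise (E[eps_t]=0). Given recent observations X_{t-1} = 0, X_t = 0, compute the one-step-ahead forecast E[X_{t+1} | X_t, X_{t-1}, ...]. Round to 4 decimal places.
E[X_{t+1} \mid \mathcal F_t] = 2.0000

For an AR(p) model X_t = c + sum_i phi_i X_{t-i} + eps_t, the
one-step-ahead conditional mean is
  E[X_{t+1} | X_t, ...] = c + sum_i phi_i X_{t+1-i}.
Substitute known values:
  E[X_{t+1} | ...] = 2 + (0.747) * (0) + (0.077) * (0)
                   = 2.0000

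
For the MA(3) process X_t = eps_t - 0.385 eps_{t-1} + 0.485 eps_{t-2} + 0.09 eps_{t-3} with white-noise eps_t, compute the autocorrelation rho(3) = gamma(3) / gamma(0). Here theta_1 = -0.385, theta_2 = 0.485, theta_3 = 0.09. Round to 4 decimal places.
\rho(3) = 0.0647

For an MA(q) process with theta_0 = 1, the autocovariance is
  gamma(k) = sigma^2 * sum_{i=0..q-k} theta_i * theta_{i+k},
and rho(k) = gamma(k) / gamma(0). Sigma^2 cancels.
  numerator   = (1)*(0.09) = 0.09.
  denominator = (1)^2 + (-0.385)^2 + (0.485)^2 + (0.09)^2 = 1.39155.
  rho(3) = 0.09 / 1.39155 = 0.0647.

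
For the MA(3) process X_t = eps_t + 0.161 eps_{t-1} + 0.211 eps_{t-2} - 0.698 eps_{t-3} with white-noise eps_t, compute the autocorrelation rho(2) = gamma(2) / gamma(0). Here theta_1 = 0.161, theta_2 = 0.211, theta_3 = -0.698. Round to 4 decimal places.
\rho(2) = 0.0633

For an MA(q) process with theta_0 = 1, the autocovariance is
  gamma(k) = sigma^2 * sum_{i=0..q-k} theta_i * theta_{i+k},
and rho(k) = gamma(k) / gamma(0). Sigma^2 cancels.
  numerator   = (1)*(0.211) + (0.161)*(-0.698) = 0.098622.
  denominator = (1)^2 + (0.161)^2 + (0.211)^2 + (-0.698)^2 = 1.557646.
  rho(2) = 0.098622 / 1.557646 = 0.0633.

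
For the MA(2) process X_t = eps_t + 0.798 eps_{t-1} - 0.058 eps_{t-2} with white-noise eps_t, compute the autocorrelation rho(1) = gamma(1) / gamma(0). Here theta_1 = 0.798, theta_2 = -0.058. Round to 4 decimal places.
\rho(1) = 0.4583

For an MA(q) process with theta_0 = 1, the autocovariance is
  gamma(k) = sigma^2 * sum_{i=0..q-k} theta_i * theta_{i+k},
and rho(k) = gamma(k) / gamma(0). Sigma^2 cancels.
  numerator   = (1)*(0.798) + (0.798)*(-0.058) = 0.751716.
  denominator = (1)^2 + (0.798)^2 + (-0.058)^2 = 1.640168.
  rho(1) = 0.751716 / 1.640168 = 0.4583.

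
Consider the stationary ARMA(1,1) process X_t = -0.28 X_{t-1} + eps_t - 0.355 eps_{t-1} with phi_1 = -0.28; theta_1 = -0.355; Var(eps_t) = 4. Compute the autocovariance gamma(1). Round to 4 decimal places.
\gamma(1) = -3.0300

Multiply the model equation by X_{t-k} and take expectations. With theta_0 = psi_0 = 1 and psi_j the MA(infinity) weights, this gives
  gamma(k) - sum_i phi_i gamma(k-i) = c_k,
  c_k = sigma^2 * sum_{j=k..q} theta_j psi_{j-k}   (c_k = 0 for k > q),
using gamma(-m) = gamma(m).
psi-weights needed (psi_j = theta_j + sum_i phi_i psi_{j-i}):
  psi_1 = theta_1 + phi_1 = -0.355 + (-0.28) = -0.635
Right-hand sides:
  c_0 = sigma^2 (1 + theta_1 psi_1) = 4 * (1 + (-0.355)(-0.635)) = 4 * 1.225425 = 4.9017
  c_1 = sigma^2 theta_1 = 4 * (-0.355) = -1.42
  c_2 = 0
Equations for k = 0 and k = 1 (AR order 1):
  gamma(0) = phi_1 gamma(1) + c_0
  gamma(1) = phi_1 gamma(0) + c_1
Substituting the second into the first: gamma(0) (1 - phi_1^2) = c_0 + phi_1 c_1, so
  gamma(0) = (c_0 + phi_1 c_1) / (1 - phi_1^2) = (4.9017 + (-0.28)(-1.42)) / (1 - (-0.28)^2) = 5.2993 / 0.9216 = 5.750109.
  gamma(1) = phi_1 gamma(0) + c_1 = (-0.28)(5.750109) + (-1.42) = -3.03003.
Therefore gamma(1) = -3.0300 (to 4 decimal places).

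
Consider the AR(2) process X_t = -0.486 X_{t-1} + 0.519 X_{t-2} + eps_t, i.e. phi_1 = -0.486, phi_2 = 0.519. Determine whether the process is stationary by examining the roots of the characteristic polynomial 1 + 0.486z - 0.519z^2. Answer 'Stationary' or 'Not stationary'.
\text{Not stationary}

The AR(p) characteristic polynomial is P(z) = 1 + 0.486z - 0.519z^2.
Stationarity requires all roots to lie outside the unit circle, i.e. |z| > 1 for every root.
Set 1 + (0.486) z + (-0.519) z^2 = 0, i.e. a z^2 + b z + c = 0 with a = -0.519, b = 0.486, c = 1.
Discriminant D = b^2 - 4ac = (0.486)^2 - 4*(-0.519)*1 = 0.236196 - (-2.076) = 2.312196.
D >= 0, so the roots are real: z = (-b +/- sqrt(D)) / (2a) = (-0.486 +/- 1.520591) / (-1.038).
  z_1 = (-0.486 + 1.520591) / (-1.038) = -0.9967,   |z_1| = 0.9967.
  z_2 = (-0.486 - 1.520591) / (-1.038) = 1.9331,   |z_2| = 1.9331.
Moduli of all roots: 0.9967, 1.9331.
All moduli strictly greater than 1? No.
Verdict: Not stationary.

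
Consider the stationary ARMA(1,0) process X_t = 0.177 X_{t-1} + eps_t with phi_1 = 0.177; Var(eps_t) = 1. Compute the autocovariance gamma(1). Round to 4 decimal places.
\gamma(1) = 0.1827

Multiply the model equation by X_{t-k} and take expectations. With theta_0 = psi_0 = 1 and psi_j the MA(infinity) weights, this gives
  gamma(k) - sum_i phi_i gamma(k-i) = c_k,
  c_k = sigma^2 * sum_{j=k..q} theta_j psi_{j-k}   (c_k = 0 for k > q),
using gamma(-m) = gamma(m).
Pure AR (q = 0): c_0 = sigma^2 = 1, c_k = 0 for k >= 1.
Equations for k = 0 and k = 1 (AR order 1):
  gamma(0) = phi_1 gamma(1) + c_0
  gamma(1) = phi_1 gamma(0) + c_1
Substituting the second into the first: gamma(0) (1 - phi_1^2) = c_0 + phi_1 c_1, so
  gamma(0) = c_0 / (1 - phi_1^2) = 1 / (1 - (0.177)^2) = 1 / 0.968671 = 1.032342.
  gamma(1) = phi_1 gamma(0) = (0.177)(1.032342) = 0.182725.
Therefore gamma(1) = 0.1827 (to 4 decimal places).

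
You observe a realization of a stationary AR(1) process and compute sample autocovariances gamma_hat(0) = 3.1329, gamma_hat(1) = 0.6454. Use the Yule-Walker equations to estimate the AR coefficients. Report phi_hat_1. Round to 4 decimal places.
\hat\phi_{1} = 0.2060

The Yule-Walker equations for an AR(p) process read, in matrix form,
  Gamma_p phi = r_p,   with   (Gamma_p)_{ij} = gamma(|i - j|),
                       (r_p)_i = gamma(i),   i,j = 1..p.
Substitute the sample gammas (Toeplitz matrix and right-hand side of size 1):
  Gamma_p = [[3.1329]]
  r_p     = [0.6454]
With p = 1 this is the single equation gamma(0) phi_1 = gamma(1):
  phi_hat_1 = gamma(1) / gamma(0) = 0.6454 / 3.1329 = 0.2060.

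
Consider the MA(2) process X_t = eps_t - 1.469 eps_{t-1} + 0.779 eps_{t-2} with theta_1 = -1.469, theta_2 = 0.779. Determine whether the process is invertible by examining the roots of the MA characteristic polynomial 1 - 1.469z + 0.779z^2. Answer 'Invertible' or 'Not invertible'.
\text{Invertible}

The MA(q) characteristic polynomial is P(z) = 1 - 1.469z + 0.779z^2.
Invertibility requires all roots to lie outside the unit circle, i.e. |z| > 1 for every root.
Set 1 + (-1.469) z + (0.779) z^2 = 0, i.e. a z^2 + b z + c = 0 with a = 0.779, b = -1.469, c = 1.
Discriminant D = b^2 - 4ac = (-1.469)^2 - 4*(0.779)*1 = 2.157961 - (3.116) = -0.958039.
D < 0, so the roots are the complex-conjugate pair z = (-b +/- i sqrt(-D)) / (2a) = 0.9429 +/- 0.6282i.
For a conjugate pair |z|^2 = z * conj(z) = (product of roots) = c/a = 1/(0.779) = 1.283697, so |z| = sqrt(1.283697) = 1.133 for both roots.
Moduli of all roots: 1.1330, 1.1330.
All moduli strictly greater than 1? Yes.
Verdict: Invertible.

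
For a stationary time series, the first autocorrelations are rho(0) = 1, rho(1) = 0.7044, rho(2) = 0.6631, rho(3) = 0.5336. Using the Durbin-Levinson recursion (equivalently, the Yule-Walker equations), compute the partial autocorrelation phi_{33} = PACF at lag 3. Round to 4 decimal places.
\phi_{33} = -0.0270

The PACF at lag k is phi_{kk}, the last component of the solution
to the Yule-Walker system G_k phi = r_k where
  (G_k)_{ij} = rho(|i - j|), (r_k)_i = rho(i), i,j = 1..k.
Equivalently, Durbin-Levinson gives phi_{kk} iteratively:
  phi_{11} = rho(1)
  phi_{kk} = [rho(k) - sum_{j=1..k-1} phi_{k-1,j} rho(k-j)]
            / [1 - sum_{j=1..k-1} phi_{k-1,j} rho(j)],
  phi_{k,j} = phi_{k-1,j} - phi_{kk} phi_{k-1,k-j},  j = 1..k-1.
Step k = 1:
  phi_11 = rho(1) = 0.7044.
Step k = 2:
  phi_22 = [rho(2) - phi_11 rho(1)] / [1 - phi_11 rho(1)] = [0.6631 - (0.7044)(0.7044)] / [1 - (0.7044)(0.7044)]
         = 0.16692064 / 0.50382064 = 0.33131.
  Update: phi_21 = phi_11 - phi_22 phi_11 = 0.7044 - (0.33131)(0.7044) = 0.471025.
Step k = 3:
  phi_33 = [rho(3) - phi_21 rho(2) - phi_22 rho(1)] / [1 - phi_21 rho(1) - phi_22 rho(2)]
    numerator   = 0.5336 - (0.471025)(0.6631) - (0.33131)(0.7044) = -0.01211151
    denominator = 1 - (0.471025)(0.7044) - (0.33131)(0.6631) = 0.44851822
  phi_33 = -0.01211151 / 0.44851822 = -0.027.
Therefore phi_{33} = -0.0270.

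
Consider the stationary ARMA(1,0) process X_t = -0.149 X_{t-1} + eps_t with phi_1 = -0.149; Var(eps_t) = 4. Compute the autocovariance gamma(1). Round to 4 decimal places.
\gamma(1) = -0.6095

Multiply the model equation by X_{t-k} and take expectations. With theta_0 = psi_0 = 1 and psi_j the MA(infinity) weights, this gives
  gamma(k) - sum_i phi_i gamma(k-i) = c_k,
  c_k = sigma^2 * sum_{j=k..q} theta_j psi_{j-k}   (c_k = 0 for k > q),
using gamma(-m) = gamma(m).
Pure AR (q = 0): c_0 = sigma^2 = 4, c_k = 0 for k >= 1.
Equations for k = 0 and k = 1 (AR order 1):
  gamma(0) = phi_1 gamma(1) + c_0
  gamma(1) = phi_1 gamma(0) + c_1
Substituting the second into the first: gamma(0) (1 - phi_1^2) = c_0 + phi_1 c_1, so
  gamma(0) = c_0 / (1 - phi_1^2) = 4 / (1 - (-0.149)^2) = 4 / 0.977799 = 4.09082.
  gamma(1) = phi_1 gamma(0) = (-0.149)(4.09082) = -0.609532.
Therefore gamma(1) = -0.6095 (to 4 decimal places).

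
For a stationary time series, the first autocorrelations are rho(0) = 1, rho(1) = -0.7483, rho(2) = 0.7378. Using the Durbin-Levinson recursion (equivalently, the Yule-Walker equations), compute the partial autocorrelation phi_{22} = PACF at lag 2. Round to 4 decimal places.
\phi_{22} = 0.4042

The PACF at lag k is phi_{kk}, the last component of the solution
to the Yule-Walker system G_k phi = r_k where
  (G_k)_{ij} = rho(|i - j|), (r_k)_i = rho(i), i,j = 1..k.
Equivalently, Durbin-Levinson gives phi_{kk} iteratively:
  phi_{11} = rho(1)
  phi_{kk} = [rho(k) - sum_{j=1..k-1} phi_{k-1,j} rho(k-j)]
            / [1 - sum_{j=1..k-1} phi_{k-1,j} rho(j)],
  phi_{k,j} = phi_{k-1,j} - phi_{kk} phi_{k-1,k-j},  j = 1..k-1.
Step k = 1:
  phi_11 = rho(1) = -0.7483.
Step k = 2:
  phi_22 = [rho(2) - phi_11 rho(1)] / [1 - phi_11 rho(1)] = [0.7378 - (-0.7483)(-0.7483)] / [1 - (-0.7483)(-0.7483)]
         = 0.17784711 / 0.44004711 = 0.4042.
Therefore phi_{22} = 0.4042.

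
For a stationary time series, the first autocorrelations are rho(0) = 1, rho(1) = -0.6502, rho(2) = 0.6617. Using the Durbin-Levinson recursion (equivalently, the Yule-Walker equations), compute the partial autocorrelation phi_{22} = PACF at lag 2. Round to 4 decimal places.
\phi_{22} = 0.4139

The PACF at lag k is phi_{kk}, the last component of the solution
to the Yule-Walker system G_k phi = r_k where
  (G_k)_{ij} = rho(|i - j|), (r_k)_i = rho(i), i,j = 1..k.
Equivalently, Durbin-Levinson gives phi_{kk} iteratively:
  phi_{11} = rho(1)
  phi_{kk} = [rho(k) - sum_{j=1..k-1} phi_{k-1,j} rho(k-j)]
            / [1 - sum_{j=1..k-1} phi_{k-1,j} rho(j)],
  phi_{k,j} = phi_{k-1,j} - phi_{kk} phi_{k-1,k-j},  j = 1..k-1.
Step k = 1:
  phi_11 = rho(1) = -0.6502.
Step k = 2:
  phi_22 = [rho(2) - phi_11 rho(1)] / [1 - phi_11 rho(1)] = [0.6617 - (-0.6502)(-0.6502)] / [1 - (-0.6502)(-0.6502)]
         = 0.23893996 / 0.57723996 = 0.4139.
Therefore phi_{22} = 0.4139.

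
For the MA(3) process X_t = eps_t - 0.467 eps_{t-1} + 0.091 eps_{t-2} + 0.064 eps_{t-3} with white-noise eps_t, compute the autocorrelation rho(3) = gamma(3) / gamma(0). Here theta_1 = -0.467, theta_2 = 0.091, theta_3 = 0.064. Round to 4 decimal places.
\rho(3) = 0.0520

For an MA(q) process with theta_0 = 1, the autocovariance is
  gamma(k) = sigma^2 * sum_{i=0..q-k} theta_i * theta_{i+k},
and rho(k) = gamma(k) / gamma(0). Sigma^2 cancels.
  numerator   = (1)*(0.064) = 0.064.
  denominator = (1)^2 + (-0.467)^2 + (0.091)^2 + (0.064)^2 = 1.230466.
  rho(3) = 0.064 / 1.230466 = 0.0520.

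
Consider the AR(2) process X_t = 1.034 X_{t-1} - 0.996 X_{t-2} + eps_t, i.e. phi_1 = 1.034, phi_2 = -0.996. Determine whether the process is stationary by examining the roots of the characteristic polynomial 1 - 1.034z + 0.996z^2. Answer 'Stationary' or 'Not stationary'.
\text{Stationary}

The AR(p) characteristic polynomial is P(z) = 1 - 1.034z + 0.996z^2.
Stationarity requires all roots to lie outside the unit circle, i.e. |z| > 1 for every root.
Set 1 + (-1.034) z + (0.996) z^2 = 0, i.e. a z^2 + b z + c = 0 with a = 0.996, b = -1.034, c = 1.
Discriminant D = b^2 - 4ac = (-1.034)^2 - 4*(0.996)*1 = 1.069156 - (3.984) = -2.914844.
D < 0, so the roots are the complex-conjugate pair z = (-b +/- i sqrt(-D)) / (2a) = 0.5191 +/- 0.8571i.
For a conjugate pair |z|^2 = z * conj(z) = (product of roots) = c/a = 1/(0.996) = 1.004016, so |z| = sqrt(1.004016) = 1.002 for both roots.
Moduli of all roots: 1.0020, 1.0020.
All moduli strictly greater than 1? Yes.
Verdict: Stationary.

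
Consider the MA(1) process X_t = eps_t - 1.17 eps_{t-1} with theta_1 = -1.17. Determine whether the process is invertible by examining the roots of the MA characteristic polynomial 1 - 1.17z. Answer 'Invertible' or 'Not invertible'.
\text{Not invertible}

The MA(q) characteristic polynomial is P(z) = 1 - 1.17z.
Invertibility requires all roots to lie outside the unit circle, i.e. |z| > 1 for every root.
This is linear in z: 1 + (-1.17) z = 0  =>  z = -1/(-1.17) = 0.854701,  |z| = 0.854701.
Moduli of all roots: 0.8547.
All moduli strictly greater than 1? No.
Verdict: Not invertible.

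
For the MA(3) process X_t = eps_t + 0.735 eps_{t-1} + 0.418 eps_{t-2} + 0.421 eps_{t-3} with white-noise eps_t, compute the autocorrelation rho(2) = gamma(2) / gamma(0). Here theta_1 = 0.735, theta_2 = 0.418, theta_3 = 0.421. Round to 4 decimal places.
\rho(2) = 0.3844

For an MA(q) process with theta_0 = 1, the autocovariance is
  gamma(k) = sigma^2 * sum_{i=0..q-k} theta_i * theta_{i+k},
and rho(k) = gamma(k) / gamma(0). Sigma^2 cancels.
  numerator   = (1)*(0.418) + (0.735)*(0.421) = 0.727435.
  denominator = (1)^2 + (0.735)^2 + (0.418)^2 + (0.421)^2 = 1.89219.
  rho(2) = 0.727435 / 1.89219 = 0.3844.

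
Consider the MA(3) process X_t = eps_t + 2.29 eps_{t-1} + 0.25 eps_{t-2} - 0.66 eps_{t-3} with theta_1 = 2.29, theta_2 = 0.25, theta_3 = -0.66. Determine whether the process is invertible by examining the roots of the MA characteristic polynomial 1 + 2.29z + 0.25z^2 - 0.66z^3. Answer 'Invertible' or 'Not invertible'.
\text{Not invertible}

The MA(q) characteristic polynomial is P(z) = 1 + 2.29z + 0.25z^2 - 0.66z^3.
Invertibility requires all roots to lie outside the unit circle, i.e. |z| > 1 for every root.
Degree 3: look for a simple real root z0 first, then factor out (1 - z/z0) and solve the remaining quadratic.
Testing z0 = -0.5: P(-0.5) = 1 + (2.29)(-0.5) + (0.25)(-0.5)^2 + (-0.66)(-0.5)^3
  = 1 + (-1.145) + (0.0625) + (0.0825) = 0.  So z_0 = -0.5 is a root, |z_0| = 0.5.
Divide out the factor (1 + 2 z) = (1 - z/z0) (since 1/z0 = -2):
  P(z) = (1 + 2 z)(1 + (0.29) z + (-0.33) z^2)
  [check: z-coef 0.29 - (-2) = 2.29; z^2-coef -0.33 - (-2)(0.29) = 0.25; z^3-coef -(-2)(-0.33) = -0.66.]
Remaining roots from the quadratic factor 1 + (0.29) z + (-0.33) z^2:
  Set 1 + (0.29) z + (-0.33) z^2 = 0, i.e. a z^2 + b z + c = 0 with a = -0.33, b = 0.29, c = 1.
  Discriminant D = b^2 - 4ac = (0.29)^2 - 4*(-0.33)*1 = 0.0841 - (-1.32) = 1.4041.
  D >= 0, so the roots are real: z = (-b +/- sqrt(D)) / (2a) = (-0.29 +/- 1.184947) / (-0.66).
    z_1 = (-0.29 + 1.184947) / (-0.66) = -1.356,   |z_1| = 1.356.
    z_2 = (-0.29 - 1.184947) / (-0.66) = 2.2348,   |z_2| = 2.2348.
Moduli of all roots: 0.5000, 1.3560, 2.2348.
All moduli strictly greater than 1? No.
Verdict: Not invertible.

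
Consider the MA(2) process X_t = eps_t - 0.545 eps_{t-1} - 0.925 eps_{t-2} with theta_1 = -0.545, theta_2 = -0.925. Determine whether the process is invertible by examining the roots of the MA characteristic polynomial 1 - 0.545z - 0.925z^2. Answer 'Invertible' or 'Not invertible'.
\text{Not invertible}

The MA(q) characteristic polynomial is P(z) = 1 - 0.545z - 0.925z^2.
Invertibility requires all roots to lie outside the unit circle, i.e. |z| > 1 for every root.
Set 1 + (-0.545) z + (-0.925) z^2 = 0, i.e. a z^2 + b z + c = 0 with a = -0.925, b = -0.545, c = 1.
Discriminant D = b^2 - 4ac = (-0.545)^2 - 4*(-0.925)*1 = 0.297025 - (-3.7) = 3.997025.
D >= 0, so the roots are real: z = (-b +/- sqrt(D)) / (2a) = (0.545 +/- 1.999256) / (-1.85).
  z_1 = (0.545 + 1.999256) / (-1.85) = -1.3753,   |z_1| = 1.3753.
  z_2 = (0.545 - 1.999256) / (-1.85) = 0.7861,   |z_2| = 0.7861.
Moduli of all roots: 1.3753, 0.7861.
All moduli strictly greater than 1? No.
Verdict: Not invertible.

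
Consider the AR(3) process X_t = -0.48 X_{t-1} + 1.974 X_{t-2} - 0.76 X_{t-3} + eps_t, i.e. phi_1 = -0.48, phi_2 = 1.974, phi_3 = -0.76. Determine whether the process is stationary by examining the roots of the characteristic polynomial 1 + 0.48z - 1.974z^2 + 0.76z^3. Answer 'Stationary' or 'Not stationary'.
\text{Not stationary}

The AR(p) characteristic polynomial is P(z) = 1 + 0.48z - 1.974z^2 + 0.76z^3.
Stationarity requires all roots to lie outside the unit circle, i.e. |z| > 1 for every root.
Degree 3: look for a simple real root z0 first, then factor out (1 - z/z0) and solve the remaining quadratic.
Testing z0 = 1.25: P(1.25) = 1 + (0.48)(1.25) + (-1.974)(1.25)^2 + (0.76)(1.25)^3
  = 1 + (0.6) + (-3.084375) + (1.484375) = 0.  So z_0 = 1.25 is a root, |z_0| = 1.25.
Divide out the factor (1 - 0.8 z) = (1 - z/z0) (since 1/z0 = 0.8):
  P(z) = (1 - 0.8 z)(1 + (1.28) z + (-0.95) z^2)
  [check: z-coef 1.28 - (0.8) = 0.48; z^2-coef -0.95 - (0.8)(1.28) = -1.974; z^3-coef -(0.8)(-0.95) = 0.76.]
Remaining roots from the quadratic factor 1 + (1.28) z + (-0.95) z^2:
  Set 1 + (1.28) z + (-0.95) z^2 = 0, i.e. a z^2 + b z + c = 0 with a = -0.95, b = 1.28, c = 1.
  Discriminant D = b^2 - 4ac = (1.28)^2 - 4*(-0.95)*1 = 1.6384 - (-3.8) = 5.4384.
  D >= 0, so the roots are real: z = (-b +/- sqrt(D)) / (2a) = (-1.28 +/- 2.332038) / (-1.9).
    z_1 = (-1.28 + 2.332038) / (-1.9) = -0.5537,   |z_1| = 0.5537.
    z_2 = (-1.28 - 2.332038) / (-1.9) = 1.9011,   |z_2| = 1.9011.
Moduli of all roots: 1.2500, 0.5537, 1.9011.
All moduli strictly greater than 1? No.
Verdict: Not stationary.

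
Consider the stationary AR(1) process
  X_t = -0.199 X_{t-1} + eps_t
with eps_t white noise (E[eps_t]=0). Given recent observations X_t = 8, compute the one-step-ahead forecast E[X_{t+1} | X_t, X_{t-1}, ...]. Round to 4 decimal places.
E[X_{t+1} \mid \mathcal F_t] = -1.5920

For an AR(p) model X_t = c + sum_i phi_i X_{t-i} + eps_t, the
one-step-ahead conditional mean is
  E[X_{t+1} | X_t, ...] = c + sum_i phi_i X_{t+1-i}.
Substitute known values:
  E[X_{t+1} | ...] = (-0.199) * (8)
                   = -1.5920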